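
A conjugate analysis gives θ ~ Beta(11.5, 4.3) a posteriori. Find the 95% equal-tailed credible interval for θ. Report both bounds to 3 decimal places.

[0.492, 0.909]

Posterior: Beta(11.5, 4.3).
Equal-tailed 95% interval: the 0.025 and 0.975 quantiles of Beta(11.5, 4.3).
Posterior mean ≈ 0.728, SD ≈ 0.109; a Normal approximation gives roughly [0.515, 0.941].
Exact: F⁻¹(0.025) = 0.492; F⁻¹(0.975) = 0.909.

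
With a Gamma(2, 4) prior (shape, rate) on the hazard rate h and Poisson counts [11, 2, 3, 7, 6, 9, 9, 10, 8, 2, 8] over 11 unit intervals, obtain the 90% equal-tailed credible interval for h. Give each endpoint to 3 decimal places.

[4.210, 6.132]

Posterior: Gamma(2+75, 4+11) = Gamma(77, 15) (shape, rate).
Equal-tailed 90% interval: Gamma(77, 15) quantiles at 0.05 and 0.95.
Posterior mean ≈ 5.133, SD ≈ 0.585; a Normal approximation gives roughly [4.171, 6.096].
Exact: lower = 4.210; upper = 6.132.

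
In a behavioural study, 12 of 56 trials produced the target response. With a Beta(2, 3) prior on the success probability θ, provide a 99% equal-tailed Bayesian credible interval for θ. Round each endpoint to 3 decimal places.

Posterior: Beta(2+12, 3+44) = Beta(14, 47).
Equal-tailed 99% interval: the 0.005 and 0.995 quantiles of Beta(14, 47).
Posterior mean ≈ 0.230, SD ≈ 0.053; a Normal approximation gives roughly [0.092, 0.367].
Exact: F⁻¹(0.005) = 0.110; F⁻¹(0.995) = 0.381.

[0.110, 0.381]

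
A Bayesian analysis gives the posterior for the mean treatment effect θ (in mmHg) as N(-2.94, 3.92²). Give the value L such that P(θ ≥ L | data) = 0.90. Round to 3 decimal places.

Need L with P(θ ≥ L) = 0.90: L = -2.94 − z_{0.1}·3.92.
z = 1.282; L = -2.94 − 1.282 × 3.92 = -7.964.

-7.964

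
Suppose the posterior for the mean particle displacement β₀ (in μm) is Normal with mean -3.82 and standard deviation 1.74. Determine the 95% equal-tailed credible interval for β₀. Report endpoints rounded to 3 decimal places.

The posterior is symmetric, so the 95% equal-tailed interval is β₀ = -3.82 ± z·1.74 with z = 1.960.
Half-width: 1.960 × 1.74 = 3.410.
-3.82 − 3.410 = -7.230; -3.82 + 3.410 = -0.410.

[-7.230, -0.410]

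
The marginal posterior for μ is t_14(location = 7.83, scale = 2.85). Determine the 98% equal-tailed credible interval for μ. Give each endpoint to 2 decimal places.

The t_14 distribution is symmetric; the 98% interval is 7.83 ± t·2.85 with t_{0.99,14} = 2.624.
Half-width: 2.624 × 2.85 = 7.48.
7.83 − 7.48 = 0.35; 7.83 + 7.48 = 15.31.

[0.35, 15.31]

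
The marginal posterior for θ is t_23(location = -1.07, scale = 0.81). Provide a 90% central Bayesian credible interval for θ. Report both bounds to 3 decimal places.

The t_23 distribution is symmetric; the 90% interval is -1.07 ± t·0.81 with t_{0.95,23} = 1.714.
Half-width: 1.714 × 0.81 = 1.388.
-1.07 − 1.388 = -2.458; -1.07 + 1.388 = 0.318.

[-2.458, 0.318]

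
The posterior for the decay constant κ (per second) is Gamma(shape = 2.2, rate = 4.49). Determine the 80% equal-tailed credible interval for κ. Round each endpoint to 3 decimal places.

[0.142, 0.932]

Posterior: Gamma(shape 2.2, rate 4.49).
Equal-tailed 80% interval: Gamma(2.2, 4.49) quantiles at 0.1 and 0.9.
Posterior mean ≈ 0.490, SD ≈ 0.330; a Normal approximation gives roughly [0.067, 0.913].
Exact: lower = 0.142; upper = 0.932.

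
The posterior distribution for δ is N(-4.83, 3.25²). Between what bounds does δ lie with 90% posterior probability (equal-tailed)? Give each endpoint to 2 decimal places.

[-10.18, 0.52]

The posterior is symmetric, so the 90% equal-tailed interval is δ = -4.83 ± z·3.25 with z = 1.645.
Half-width: 1.645 × 3.25 = 5.35.
-4.83 − 5.35 = -10.18; -4.83 + 5.35 = 0.52.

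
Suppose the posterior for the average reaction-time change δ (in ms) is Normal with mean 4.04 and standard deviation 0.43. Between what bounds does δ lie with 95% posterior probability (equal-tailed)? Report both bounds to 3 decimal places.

[3.197, 4.883]

The posterior is symmetric, so the 95% equal-tailed interval is δ = 4.04 ± z·0.43 with z = 1.960.
Half-width: 1.960 × 0.43 = 0.843.
4.04 − 0.843 = 3.197; 4.04 + 0.843 = 4.883.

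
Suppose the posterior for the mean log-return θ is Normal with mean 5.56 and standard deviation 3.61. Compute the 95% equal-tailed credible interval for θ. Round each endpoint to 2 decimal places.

[-1.52, 12.64]

The posterior is symmetric, so the 95% equal-tailed interval is θ = 5.56 ± z·3.61 with z = 1.960.
Half-width: 1.960 × 3.61 = 7.08.
5.56 − 7.08 = -1.52; 5.56 + 7.08 = 12.64.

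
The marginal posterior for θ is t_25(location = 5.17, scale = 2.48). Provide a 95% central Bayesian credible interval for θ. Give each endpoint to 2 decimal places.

The t_25 distribution is symmetric; the 95% interval is 5.17 ± t·2.48 with t_{0.975,25} = 2.060.
Half-width: 2.060 × 2.48 = 5.11.
5.17 − 5.11 = 0.06; 5.17 + 5.11 = 10.28.

[0.06, 10.28]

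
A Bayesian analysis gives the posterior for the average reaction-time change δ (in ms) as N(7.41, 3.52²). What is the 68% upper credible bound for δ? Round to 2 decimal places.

Need U with P(δ ≤ U) = 0.68: U = 7.41 + z_{0.32}·3.52.
z = 0.468; U = 7.41 + 0.468 × 3.52 = 9.06.

9.06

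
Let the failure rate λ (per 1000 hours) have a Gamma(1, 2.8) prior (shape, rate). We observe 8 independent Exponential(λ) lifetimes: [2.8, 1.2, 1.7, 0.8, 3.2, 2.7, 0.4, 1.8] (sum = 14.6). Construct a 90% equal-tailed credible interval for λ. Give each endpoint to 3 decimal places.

[0.270, 0.830]

Posterior: Gamma(1+8, 2.8+14.6) = Gamma(9, 17.4) (shape, rate).
Equal-tailed 90% interval: Gamma(9, 17.4) quantiles at 0.05 and 0.95.
Posterior mean ≈ 0.517, SD ≈ 0.172; a Normal approximation gives roughly [0.234, 0.801].
Exact: lower = 0.270; upper = 0.830.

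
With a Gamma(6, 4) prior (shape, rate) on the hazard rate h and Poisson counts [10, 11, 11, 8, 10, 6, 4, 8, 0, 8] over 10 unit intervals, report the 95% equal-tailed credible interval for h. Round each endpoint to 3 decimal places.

[4.658, 7.191]

Posterior: Gamma(6+76, 4+10) = Gamma(82, 14) (shape, rate).
Equal-tailed 95% interval: Gamma(82, 14) quantiles at 0.025 and 0.975.
Posterior mean ≈ 5.857, SD ≈ 0.647; a Normal approximation gives roughly [4.589, 7.125].
Exact: lower = 4.658; upper = 7.191.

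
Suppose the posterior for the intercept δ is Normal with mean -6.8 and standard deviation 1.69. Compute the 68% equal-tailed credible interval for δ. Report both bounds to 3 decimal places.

[-8.481, -5.119]

The posterior is symmetric, so the 68% equal-tailed interval is δ = -6.8 ± z·1.69 with z = 0.994.
Half-width: 0.994 × 1.69 = 1.681.
-6.8 − 1.681 = -8.481; -6.8 + 1.681 = -5.119.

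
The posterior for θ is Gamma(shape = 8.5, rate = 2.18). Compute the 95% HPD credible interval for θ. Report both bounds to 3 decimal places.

The posterior is unimodal and skewed, so the HPD interval has equal density at both endpoints and is the shortest 95% interval.
Solving f(1.512) = f(6.563) with F(6.563) − F(1.512) = 0.95 gives [1.512, 6.563].
For comparison, the equal-tailed interval is [1.735, 6.925]; the HPD is narrower and shifted toward the mode.

[1.512, 6.563]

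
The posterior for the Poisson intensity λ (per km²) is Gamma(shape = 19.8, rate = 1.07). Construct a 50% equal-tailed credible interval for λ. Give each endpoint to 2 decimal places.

[15.56, 21.11]

Posterior: Gamma(shape 19.8, rate 1.07).
Equal-tailed 50% interval: Gamma(19.8, 1.07) quantiles at 0.25 and 0.75.
Posterior mean ≈ 18.50, SD ≈ 4.16; a Normal approximation gives roughly [15.70, 21.31].
Exact: lower = 15.56; upper = 21.11.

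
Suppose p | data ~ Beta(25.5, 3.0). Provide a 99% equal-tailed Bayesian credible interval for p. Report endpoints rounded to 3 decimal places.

[0.704, 0.987]

Posterior: Beta(25.5, 3.0).
Equal-tailed 99% interval: the 0.005 and 0.995 quantiles of Beta(25.5, 3.0).
Posterior mean ≈ 0.895, SD ≈ 0.057; a Normal approximation gives roughly [0.749, 1.040].
Exact: F⁻¹(0.005) = 0.704; F⁻¹(0.995) = 0.987.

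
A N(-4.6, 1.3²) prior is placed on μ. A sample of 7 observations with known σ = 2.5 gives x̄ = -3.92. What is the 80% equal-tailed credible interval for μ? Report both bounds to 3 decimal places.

Posterior precision = 1/1.3² + 7/2.5² = 0.5917 + 1.1200 = 1.7117, so posterior SD = 0.7643.
Posterior mean = (-4.6/1.3² + 7·-3.92/2.5²) / 1.7117 = -4.1551.
Interval: -4.1551 ± 1.282 × 0.7643 → [-5.135, -3.176].

[-5.135, -3.176]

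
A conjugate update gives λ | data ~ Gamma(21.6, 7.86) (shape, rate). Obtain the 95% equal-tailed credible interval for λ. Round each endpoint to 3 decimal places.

[1.714, 4.022]

Posterior: Gamma(shape 21.6, rate 7.86).
Equal-tailed 95% interval: Gamma(21.6, 7.86) quantiles at 0.025 and 0.975.
Posterior mean ≈ 2.748, SD ≈ 0.591; a Normal approximation gives roughly [1.589, 3.907].
Exact: lower = 1.714; upper = 4.022.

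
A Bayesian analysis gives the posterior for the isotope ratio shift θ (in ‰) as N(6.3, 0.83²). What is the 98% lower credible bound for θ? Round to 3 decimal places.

Need L with P(θ ≥ L) = 0.98: L = 6.3 − z_{0.02}·0.83.
z = 2.054; L = 6.3 − 2.054 × 0.83 = 4.595.

4.595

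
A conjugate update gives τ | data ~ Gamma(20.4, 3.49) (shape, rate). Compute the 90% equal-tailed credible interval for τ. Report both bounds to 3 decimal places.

[3.891, 8.124]

Posterior: Gamma(shape 20.4, rate 3.49).
Equal-tailed 90% interval: Gamma(20.4, 3.49) quantiles at 0.05 and 0.95.
Posterior mean ≈ 5.845, SD ≈ 1.294; a Normal approximation gives roughly [3.717, 7.974].
Exact: lower = 3.891; upper = 8.124.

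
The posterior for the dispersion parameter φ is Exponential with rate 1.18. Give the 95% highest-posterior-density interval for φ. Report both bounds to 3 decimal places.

[0.000, 2.539]

The exponential density is strictly decreasing on [0, ∞), so the HPD interval is anchored at 0: [0, q] with P(φ ≤ q) = 0.95.
q = −ln(1 − 0.95) / 1.18 = 2.9957 / 1.18 = 2.539.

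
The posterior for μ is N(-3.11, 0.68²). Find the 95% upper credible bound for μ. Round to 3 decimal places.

Need U with P(μ ≤ U) = 0.95: U = -3.11 + z_{0.05}·0.68.
z = 1.645; U = -3.11 + 1.645 × 0.68 = -1.991.

-1.991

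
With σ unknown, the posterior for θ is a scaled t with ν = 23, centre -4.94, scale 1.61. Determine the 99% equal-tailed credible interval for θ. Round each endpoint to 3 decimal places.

[-9.460, -0.420]

The t_23 distribution is symmetric; the 99% interval is -4.94 ± t·1.61 with t_{0.995,23} = 2.807.
Half-width: 2.807 × 1.61 = 4.520.
-4.94 − 4.520 = -9.460; -4.94 + 4.520 = -0.420.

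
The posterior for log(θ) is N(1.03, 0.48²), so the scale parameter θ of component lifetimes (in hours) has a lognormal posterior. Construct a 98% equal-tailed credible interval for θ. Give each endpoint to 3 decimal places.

[0.917, 8.556]

On the log scale the 98% interval is 1.03 ± 2.326 × 0.48 = [-0.0866, 2.1466].
Exponentiate: [e^-0.0866, e^2.1466] = [0.917, 8.556].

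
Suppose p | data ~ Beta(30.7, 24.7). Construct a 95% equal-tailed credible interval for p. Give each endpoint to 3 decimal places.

Posterior: Beta(30.7, 24.7).
Equal-tailed 95% interval: the 0.025 and 0.975 quantiles of Beta(30.7, 24.7).
Posterior mean ≈ 0.554, SD ≈ 0.066; a Normal approximation gives roughly [0.424, 0.684].
Exact: F⁻¹(0.025) = 0.423; F⁻¹(0.975) = 0.681.

[0.423, 0.681]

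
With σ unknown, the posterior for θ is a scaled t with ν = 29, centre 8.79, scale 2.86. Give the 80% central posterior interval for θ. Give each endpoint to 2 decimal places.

[5.04, 12.54]

The t_29 distribution is symmetric; the 80% interval is 8.79 ± t·2.86 with t_{0.9,29} = 1.311.
Half-width: 1.311 × 2.86 = 3.75.
8.79 − 3.75 = 5.04; 8.79 + 3.75 = 12.54.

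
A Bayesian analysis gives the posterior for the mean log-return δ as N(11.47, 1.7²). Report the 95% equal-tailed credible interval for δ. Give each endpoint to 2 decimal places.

[8.14, 14.80]

The posterior is symmetric, so the 95% equal-tailed interval is δ = 11.47 ± z·1.7 with z = 1.960.
Half-width: 1.960 × 1.7 = 3.33.
11.47 − 3.33 = 8.14; 11.47 + 3.33 = 14.80.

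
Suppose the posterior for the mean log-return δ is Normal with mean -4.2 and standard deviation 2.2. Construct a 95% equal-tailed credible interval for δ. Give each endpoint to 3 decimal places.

The posterior is symmetric, so the 95% equal-tailed interval is δ = -4.2 ± z·2.2 with z = 1.960.
Half-width: 1.960 × 2.2 = 4.312.
-4.2 − 4.312 = -8.512; -4.2 + 4.312 = 0.112.

[-8.512, 0.112]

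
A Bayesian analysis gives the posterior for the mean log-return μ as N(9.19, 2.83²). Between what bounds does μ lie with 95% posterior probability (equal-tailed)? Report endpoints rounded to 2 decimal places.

[3.64, 14.74]

The posterior is symmetric, so the 95% equal-tailed interval is μ = 9.19 ± z·2.83 with z = 1.960.
Half-width: 1.960 × 2.83 = 5.55.
9.19 − 5.55 = 3.64; 9.19 + 5.55 = 14.74.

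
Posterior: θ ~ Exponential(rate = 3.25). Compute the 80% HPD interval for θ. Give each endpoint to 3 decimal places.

The exponential density is strictly decreasing on [0, ∞), so the HPD interval is anchored at 0: [0, q] with P(θ ≤ q) = 0.80.
q = −ln(1 − 0.80) / 3.25 = 1.6094 / 3.25 = 0.495.

[0.000, 0.495]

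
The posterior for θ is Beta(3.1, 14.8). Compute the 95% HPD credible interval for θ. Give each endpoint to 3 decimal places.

The posterior is unimodal and skewed, so the HPD interval has equal density at both endpoints and is the shortest 95% interval.
Solving f(0.026) = f(0.344) with F(0.344) − F(0.026) = 0.95 gives [0.026, 0.344].
For comparison, the equal-tailed interval is [0.041, 0.374]; the HPD is narrower and shifted toward the mode.

[0.026, 0.344]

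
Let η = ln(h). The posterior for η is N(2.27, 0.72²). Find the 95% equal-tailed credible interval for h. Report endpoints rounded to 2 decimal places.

[2.36, 39.69]

On the log scale the 95% interval is 2.27 ± 1.960 × 0.72 = [0.8588, 3.6812].
Exponentiate: [e^0.8588, e^3.6812] = [2.36, 39.69].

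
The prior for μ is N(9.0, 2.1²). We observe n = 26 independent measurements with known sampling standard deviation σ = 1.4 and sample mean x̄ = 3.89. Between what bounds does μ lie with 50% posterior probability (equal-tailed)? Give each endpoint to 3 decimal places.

Posterior precision = 1/2.1² + 26/1.4² = 0.2268 + 13.2653 = 13.4921, so posterior SD = 0.2722.
Posterior mean = (9.0/2.1² + 26·3.89/1.4²) / 13.4921 = 3.9759.
Interval: 3.9759 ± 0.674 × 0.2722 → [3.792, 4.160].

[3.792, 4.160]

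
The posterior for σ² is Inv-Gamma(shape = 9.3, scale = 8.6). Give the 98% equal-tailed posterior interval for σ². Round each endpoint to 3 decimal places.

[0.483, 2.329]

Inverse-Gamma(9.3, 8.6) quantiles: F⁻¹(0.01) and F⁻¹(0.99).
Equivalently, 1/σ² ~ Gamma(9.3, rate = 8.6); invert its 0.99 and 0.01 quantiles.
Posterior mean ≈ 1.036, SD ≈ 0.383; a Normal approximation gives roughly [0.144, 1.928].
Exact: lower = 0.483; upper = 2.329.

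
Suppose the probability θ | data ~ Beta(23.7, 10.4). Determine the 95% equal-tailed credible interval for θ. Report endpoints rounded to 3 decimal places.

[0.533, 0.835]

Posterior: Beta(23.7, 10.4).
Equal-tailed 95% interval: the 0.025 and 0.975 quantiles of Beta(23.7, 10.4).
Posterior mean ≈ 0.695, SD ≈ 0.078; a Normal approximation gives roughly [0.543, 0.847].
Exact: F⁻¹(0.025) = 0.533; F⁻¹(0.975) = 0.835.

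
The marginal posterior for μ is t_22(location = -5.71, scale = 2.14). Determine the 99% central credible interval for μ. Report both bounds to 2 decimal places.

The t_22 distribution is symmetric; the 99% interval is -5.71 ± t·2.14 with t_{0.995,22} = 2.819.
Half-width: 2.819 × 2.14 = 6.03.
-5.71 − 6.03 = -11.74; -5.71 + 6.03 = 0.32.

[-11.74, 0.32]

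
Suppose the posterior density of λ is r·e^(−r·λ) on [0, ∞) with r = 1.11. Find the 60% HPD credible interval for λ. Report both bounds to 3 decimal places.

[0.000, 0.825]

The exponential density is strictly decreasing on [0, ∞), so the HPD interval is anchored at 0: [0, q] with P(λ ≤ q) = 0.60.
q = −ln(1 − 0.60) / 1.11 = 0.9163 / 1.11 = 0.825.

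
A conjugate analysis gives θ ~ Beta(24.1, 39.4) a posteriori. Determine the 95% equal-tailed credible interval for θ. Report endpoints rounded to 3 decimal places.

Posterior: Beta(24.1, 39.4).
Equal-tailed 95% interval: the 0.025 and 0.975 quantiles of Beta(24.1, 39.4).
Posterior mean ≈ 0.380, SD ≈ 0.060; a Normal approximation gives roughly [0.261, 0.498].
Exact: F⁻¹(0.025) = 0.265; F⁻¹(0.975) = 0.501.

[0.265, 0.501]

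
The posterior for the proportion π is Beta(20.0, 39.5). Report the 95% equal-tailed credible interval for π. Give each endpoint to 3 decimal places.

Posterior: Beta(20.0, 39.5).
Equal-tailed 95% interval: the 0.025 and 0.975 quantiles of Beta(20.0, 39.5).
Posterior mean ≈ 0.336, SD ≈ 0.061; a Normal approximation gives roughly [0.217, 0.455].
Exact: F⁻¹(0.025) = 0.223; F⁻¹(0.975) = 0.460.

[0.223, 0.460]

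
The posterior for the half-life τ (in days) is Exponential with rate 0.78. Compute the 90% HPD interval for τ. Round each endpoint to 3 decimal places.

The exponential density is strictly decreasing on [0, ∞), so the HPD interval is anchored at 0: [0, q] with P(τ ≤ q) = 0.90.
q = −ln(1 − 0.90) / 0.78 = 2.3026 / 0.78 = 2.952.

[0.000, 2.952]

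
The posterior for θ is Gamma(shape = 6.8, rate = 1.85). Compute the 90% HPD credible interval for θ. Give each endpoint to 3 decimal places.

[1.433, 5.835]

The posterior is unimodal and skewed, so the HPD interval has equal density at both endpoints and is the shortest 90% interval.
Solving f(1.433) = f(5.835) with F(5.835) − F(1.433) = 0.90 gives [1.433, 5.835].
For comparison, the equal-tailed interval is [1.702, 6.259]; the HPD is narrower and shifted toward the mode.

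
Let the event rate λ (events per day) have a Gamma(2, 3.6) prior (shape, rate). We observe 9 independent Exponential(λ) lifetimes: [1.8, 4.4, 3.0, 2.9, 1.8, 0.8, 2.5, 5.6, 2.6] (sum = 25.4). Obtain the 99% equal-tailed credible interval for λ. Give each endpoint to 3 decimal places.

[0.149, 0.738]

Posterior: Gamma(2+9, 3.6+25.4) = Gamma(11, 29.0) (shape, rate).
Equal-tailed 99% interval: Gamma(11, 29.0) quantiles at 0.005 and 0.995.
Posterior mean ≈ 0.379, SD ≈ 0.114; a Normal approximation gives roughly [0.085, 0.674].
Exact: lower = 0.149; upper = 0.738.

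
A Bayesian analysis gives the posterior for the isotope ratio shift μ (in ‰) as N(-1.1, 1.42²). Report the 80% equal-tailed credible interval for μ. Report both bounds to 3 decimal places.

[-2.920, 0.720]

The posterior is symmetric, so the 80% equal-tailed interval is μ = -1.1 ± z·1.42 with z = 1.282.
Half-width: 1.282 × 1.42 = 1.820.
-1.1 − 1.820 = -2.920; -1.1 + 1.820 = 0.720.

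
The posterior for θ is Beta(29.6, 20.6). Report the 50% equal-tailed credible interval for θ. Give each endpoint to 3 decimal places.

[0.543, 0.637]

Posterior: Beta(29.6, 20.6).
Equal-tailed 50% interval: the 0.25 and 0.75 quantiles of Beta(29.6, 20.6).
Posterior mean ≈ 0.590, SD ≈ 0.069; a Normal approximation gives roughly [0.543, 0.636].
Exact: F⁻¹(0.25) = 0.543; F⁻¹(0.75) = 0.637.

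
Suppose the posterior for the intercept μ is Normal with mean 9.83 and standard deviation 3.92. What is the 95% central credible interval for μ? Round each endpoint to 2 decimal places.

[2.15, 17.51]

The posterior is symmetric, so the 95% equal-tailed interval is μ = 9.83 ± z·3.92 with z = 1.960.
Half-width: 1.960 × 3.92 = 7.68.
9.83 − 7.68 = 2.15; 9.83 + 7.68 = 17.51.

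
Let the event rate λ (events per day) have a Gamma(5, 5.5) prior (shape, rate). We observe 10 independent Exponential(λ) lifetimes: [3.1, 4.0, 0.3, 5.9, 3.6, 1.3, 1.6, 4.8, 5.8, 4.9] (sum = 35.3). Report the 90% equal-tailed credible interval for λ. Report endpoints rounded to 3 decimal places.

[0.227, 0.536]

Posterior: Gamma(5+10, 5.5+35.3) = Gamma(15, 40.8) (shape, rate).
Equal-tailed 90% interval: Gamma(15, 40.8) quantiles at 0.05 and 0.95.
Posterior mean ≈ 0.368, SD ≈ 0.095; a Normal approximation gives roughly [0.212, 0.524].
Exact: lower = 0.227; upper = 0.536.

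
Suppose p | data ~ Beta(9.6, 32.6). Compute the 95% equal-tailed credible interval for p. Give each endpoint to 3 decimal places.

Posterior: Beta(9.6, 32.6).
Equal-tailed 95% interval: the 0.025 and 0.975 quantiles of Beta(9.6, 32.6).
Posterior mean ≈ 0.227, SD ≈ 0.064; a Normal approximation gives roughly [0.102, 0.352].
Exact: F⁻¹(0.025) = 0.116; F⁻¹(0.975) = 0.364.

[0.116, 0.364]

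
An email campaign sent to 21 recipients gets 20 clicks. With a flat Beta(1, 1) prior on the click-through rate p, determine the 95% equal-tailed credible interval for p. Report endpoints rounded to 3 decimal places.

[0.772, 0.989]

Posterior: Beta(1+20, 1+1) = Beta(21, 2).
Equal-tailed 95% interval: the 0.025 and 0.975 quantiles of Beta(21, 2).
Posterior mean ≈ 0.913, SD ≈ 0.058; a Normal approximation gives roughly [0.800, 1.026].
Exact: F⁻¹(0.025) = 0.772; F⁻¹(0.975) = 0.989.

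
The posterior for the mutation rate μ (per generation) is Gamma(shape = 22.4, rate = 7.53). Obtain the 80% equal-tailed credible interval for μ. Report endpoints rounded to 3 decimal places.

[2.203, 3.803]

Posterior: Gamma(shape 22.4, rate 7.53).
Equal-tailed 80% interval: Gamma(22.4, 7.53) quantiles at 0.1 and 0.9.
Posterior mean ≈ 2.975, SD ≈ 0.629; a Normal approximation gives roughly [2.169, 3.780].
Exact: lower = 2.203; upper = 3.803.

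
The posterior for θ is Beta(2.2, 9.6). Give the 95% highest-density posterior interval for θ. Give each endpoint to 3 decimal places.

[0.011, 0.398]

The posterior is unimodal and skewed, so the HPD interval has equal density at both endpoints and is the shortest 95% interval.
Solving f(0.011) = f(0.398) with F(0.398) − F(0.011) = 0.95 gives [0.011, 0.398].
For comparison, the equal-tailed interval is [0.030, 0.441]; the HPD is narrower and shifted toward the mode.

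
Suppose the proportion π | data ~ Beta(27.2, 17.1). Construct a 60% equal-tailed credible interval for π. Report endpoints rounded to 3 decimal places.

Posterior: Beta(27.2, 17.1).
Equal-tailed 60% interval: the 0.2 and 0.8 quantiles of Beta(27.2, 17.1).
Posterior mean ≈ 0.614, SD ≈ 0.072; a Normal approximation gives roughly [0.553, 0.675].
Exact: F⁻¹(0.2) = 0.553; F⁻¹(0.8) = 0.676.

[0.553, 0.676]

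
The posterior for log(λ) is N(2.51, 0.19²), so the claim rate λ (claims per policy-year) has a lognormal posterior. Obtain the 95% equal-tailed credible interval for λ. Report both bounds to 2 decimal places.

[8.48, 17.86]

On the log scale the 95% interval is 2.51 ± 1.960 × 0.19 = [2.1376, 2.8824].
Exponentiate: [e^2.1376, e^2.8824] = [8.48, 17.86].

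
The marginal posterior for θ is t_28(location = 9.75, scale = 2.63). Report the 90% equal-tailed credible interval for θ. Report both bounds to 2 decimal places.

The t_28 distribution is symmetric; the 90% interval is 9.75 ± t·2.63 with t_{0.95,28} = 1.701.
Half-width: 1.701 × 2.63 = 4.47.
9.75 − 4.47 = 5.28; 9.75 + 4.47 = 14.22.

[5.28, 14.22]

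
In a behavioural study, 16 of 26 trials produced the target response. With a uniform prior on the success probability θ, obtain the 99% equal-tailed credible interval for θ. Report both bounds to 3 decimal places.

Posterior: Beta(1+16, 1+10) = Beta(17, 11).
Equal-tailed 99% interval: the 0.005 and 0.995 quantiles of Beta(17, 11).
Posterior mean ≈ 0.607, SD ≈ 0.091; a Normal approximation gives roughly [0.374, 0.841].
Exact: F⁻¹(0.005) = 0.367; F⁻¹(0.995) = 0.819.

[0.367, 0.819]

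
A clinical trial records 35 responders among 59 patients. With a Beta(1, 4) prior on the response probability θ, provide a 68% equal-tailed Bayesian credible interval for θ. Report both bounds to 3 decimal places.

[0.501, 0.624]

Posterior: Beta(1+35, 4+24) = Beta(36, 28).
Equal-tailed 68% interval: the 0.16 and 0.84 quantiles of Beta(36, 28).
Posterior mean ≈ 0.562, SD ≈ 0.062; a Normal approximation gives roughly [0.501, 0.624].
Exact: F⁻¹(0.16) = 0.501; F⁻¹(0.84) = 0.624.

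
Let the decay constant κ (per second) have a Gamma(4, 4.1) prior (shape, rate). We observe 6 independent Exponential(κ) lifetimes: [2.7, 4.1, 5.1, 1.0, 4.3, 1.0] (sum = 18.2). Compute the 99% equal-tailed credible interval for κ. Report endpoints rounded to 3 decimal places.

Posterior: Gamma(4+6, 4.1+18.2) = Gamma(10, 22.3) (shape, rate).
Equal-tailed 99% interval: Gamma(10, 22.3) quantiles at 0.005 and 0.995.
Posterior mean ≈ 0.448, SD ≈ 0.142; a Normal approximation gives roughly [0.083, 0.814].
Exact: lower = 0.167; upper = 0.897.

[0.167, 0.897]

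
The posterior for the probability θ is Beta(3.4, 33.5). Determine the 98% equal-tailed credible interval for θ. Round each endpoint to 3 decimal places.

[0.017, 0.230]

Posterior: Beta(3.4, 33.5).
Equal-tailed 98% interval: the 0.01 and 0.99 quantiles of Beta(3.4, 33.5).
Posterior mean ≈ 0.092, SD ≈ 0.047; a Normal approximation gives roughly [-0.017, 0.201].
Exact: F⁻¹(0.01) = 0.017; F⁻¹(0.99) = 0.230.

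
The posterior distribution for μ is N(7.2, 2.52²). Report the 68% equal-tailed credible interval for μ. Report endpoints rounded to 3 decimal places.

The posterior is symmetric, so the 68% equal-tailed interval is μ = 7.2 ± z·2.52 with z = 0.994.
Half-width: 0.994 × 2.52 = 2.506.
7.2 − 2.506 = 4.694; 7.2 + 2.506 = 9.706.

[4.694, 9.706]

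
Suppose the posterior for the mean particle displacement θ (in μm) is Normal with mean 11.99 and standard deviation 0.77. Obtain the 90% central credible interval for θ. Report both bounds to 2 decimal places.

The posterior is symmetric, so the 90% equal-tailed interval is θ = 11.99 ± z·0.77 with z = 1.645.
Half-width: 1.645 × 0.77 = 1.27.
11.99 − 1.27 = 10.72; 11.99 + 1.27 = 13.26.

[10.72, 13.26]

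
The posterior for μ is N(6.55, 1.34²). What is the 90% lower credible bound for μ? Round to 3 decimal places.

Need L with P(μ ≥ L) = 0.90: L = 6.55 − z_{0.1}·1.34.
z = 1.282; L = 6.55 − 1.282 × 1.34 = 4.833.

4.833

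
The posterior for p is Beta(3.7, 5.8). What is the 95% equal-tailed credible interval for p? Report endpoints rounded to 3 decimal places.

[0.125, 0.698]

Posterior: Beta(3.7, 5.8).
Equal-tailed 95% interval: the 0.025 and 0.975 quantiles of Beta(3.7, 5.8).
Posterior mean ≈ 0.389, SD ≈ 0.150; a Normal approximation gives roughly [0.095, 0.684].
Exact: F⁻¹(0.025) = 0.125; F⁻¹(0.975) = 0.698.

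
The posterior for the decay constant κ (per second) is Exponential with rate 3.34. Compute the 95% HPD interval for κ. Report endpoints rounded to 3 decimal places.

The exponential density is strictly decreasing on [0, ∞), so the HPD interval is anchored at 0: [0, q] with P(κ ≤ q) = 0.95.
q = −ln(1 − 0.95) / 3.34 = 2.9957 / 3.34 = 0.897.

[0.000, 0.897]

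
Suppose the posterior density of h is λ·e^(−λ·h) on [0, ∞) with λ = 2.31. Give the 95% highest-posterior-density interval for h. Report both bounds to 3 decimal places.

[0.000, 1.297]

The exponential density is strictly decreasing on [0, ∞), so the HPD interval is anchored at 0: [0, q] with P(h ≤ q) = 0.95.
q = −ln(1 − 0.95) / 2.31 = 2.9957 / 2.31 = 1.297.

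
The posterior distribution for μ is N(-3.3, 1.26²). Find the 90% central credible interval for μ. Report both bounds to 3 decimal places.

[-5.373, -1.227]

The posterior is symmetric, so the 90% equal-tailed interval is μ = -3.3 ± z·1.26 with z = 1.645.
Half-width: 1.645 × 1.26 = 2.073.
-3.3 − 2.073 = -5.373; -3.3 + 2.073 = -1.227.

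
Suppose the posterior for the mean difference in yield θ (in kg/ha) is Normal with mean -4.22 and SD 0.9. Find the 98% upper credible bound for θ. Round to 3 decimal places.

Need U with P(θ ≤ U) = 0.98: U = -4.22 + z_{0.02}·0.9.
z = 2.054; U = -4.22 + 2.054 × 0.9 = -2.372.

-2.372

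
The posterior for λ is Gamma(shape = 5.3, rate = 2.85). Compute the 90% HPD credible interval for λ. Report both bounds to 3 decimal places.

The posterior is unimodal and skewed, so the HPD interval has equal density at both endpoints and is the shortest 90% interval.
Solving f(0.593) = f(3.077) with F(3.077) − F(0.593) = 0.90 gives [0.593, 3.077].
For comparison, the equal-tailed interval is [0.758, 3.356]; the HPD is narrower and shifted toward the mode.

[0.593, 3.077]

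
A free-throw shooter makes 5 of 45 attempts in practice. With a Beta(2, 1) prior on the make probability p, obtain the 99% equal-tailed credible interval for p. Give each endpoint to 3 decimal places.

[0.045, 0.300]

Posterior: Beta(2+5, 1+40) = Beta(7, 41).
Equal-tailed 99% interval: the 0.005 and 0.995 quantiles of Beta(7, 41).
Posterior mean ≈ 0.146, SD ≈ 0.050; a Normal approximation gives roughly [0.016, 0.276].
Exact: F⁻¹(0.005) = 0.045; F⁻¹(0.995) = 0.300.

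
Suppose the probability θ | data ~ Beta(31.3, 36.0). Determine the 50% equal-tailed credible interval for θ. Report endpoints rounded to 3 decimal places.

[0.424, 0.506]

Posterior: Beta(31.3, 36.0).
Equal-tailed 50% interval: the 0.25 and 0.75 quantiles of Beta(31.3, 36.0).
Posterior mean ≈ 0.465, SD ≈ 0.060; a Normal approximation gives roughly [0.424, 0.506].
Exact: F⁻¹(0.25) = 0.424; F⁻¹(0.75) = 0.506.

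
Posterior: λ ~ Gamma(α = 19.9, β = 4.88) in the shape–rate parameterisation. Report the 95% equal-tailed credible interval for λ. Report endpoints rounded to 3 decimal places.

[2.487, 6.055]

Posterior: Gamma(shape 19.9, rate 4.88).
Equal-tailed 95% interval: Gamma(19.9, 4.88) quantiles at 0.025 and 0.975.
Posterior mean ≈ 4.078, SD ≈ 0.914; a Normal approximation gives roughly [2.286, 5.870].
Exact: lower = 2.487; upper = 6.055.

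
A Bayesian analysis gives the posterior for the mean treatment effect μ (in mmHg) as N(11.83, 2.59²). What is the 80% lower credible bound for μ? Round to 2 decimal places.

9.65

Need L with P(μ ≥ L) = 0.80: L = 11.83 − z_{0.2}·2.59.
z = 0.842; L = 11.83 − 0.842 × 2.59 = 9.65.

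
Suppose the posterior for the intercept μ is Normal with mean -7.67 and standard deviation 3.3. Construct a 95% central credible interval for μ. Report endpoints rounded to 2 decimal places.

The posterior is symmetric, so the 95% equal-tailed interval is μ = -7.67 ± z·3.3 with z = 1.960.
Half-width: 1.960 × 3.3 = 6.47.
-7.67 − 6.47 = -14.14; -7.67 + 6.47 = -1.20.

[-14.14, -1.20]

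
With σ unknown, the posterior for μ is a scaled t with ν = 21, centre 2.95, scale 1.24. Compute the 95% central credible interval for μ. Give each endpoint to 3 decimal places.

The t_21 distribution is symmetric; the 95% interval is 2.95 ± t·1.24 with t_{0.975,21} = 2.080.
Half-width: 2.080 × 1.24 = 2.579.
2.95 − 2.579 = 0.371; 2.95 + 2.579 = 5.529.

[0.371, 5.529]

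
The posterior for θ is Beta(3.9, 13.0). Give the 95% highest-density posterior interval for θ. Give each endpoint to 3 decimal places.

The posterior is unimodal and skewed, so the HPD interval has equal density at both endpoints and is the shortest 95% interval.
Solving f(0.054) = f(0.426) with F(0.426) − F(0.054) = 0.95 gives [0.054, 0.426].
For comparison, the equal-tailed interval is [0.070, 0.452]; the HPD is narrower and shifted toward the mode.

[0.054, 0.426]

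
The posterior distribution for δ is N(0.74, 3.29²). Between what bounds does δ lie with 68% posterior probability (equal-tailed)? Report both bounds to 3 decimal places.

The posterior is symmetric, so the 68% equal-tailed interval is δ = 0.74 ± z·3.29 with z = 0.994.
Half-width: 0.994 × 3.29 = 3.272.
0.74 − 3.272 = -2.532; 0.74 + 3.272 = 4.012.

[-2.532, 4.012]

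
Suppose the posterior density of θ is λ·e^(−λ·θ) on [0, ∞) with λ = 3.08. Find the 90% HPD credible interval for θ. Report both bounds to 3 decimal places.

[0.000, 0.748]

The exponential density is strictly decreasing on [0, ∞), so the HPD interval is anchored at 0: [0, q] with P(θ ≤ q) = 0.90.
q = −ln(1 − 0.90) / 3.08 = 2.3026 / 3.08 = 0.748.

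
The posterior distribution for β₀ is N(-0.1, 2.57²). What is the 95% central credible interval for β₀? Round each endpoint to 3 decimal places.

The posterior is symmetric, so the 95% equal-tailed interval is β₀ = -0.1 ± z·2.57 with z = 1.960.
Half-width: 1.960 × 2.57 = 5.037.
-0.1 − 5.037 = -5.137; -0.1 + 5.037 = 4.937.

[-5.137, 4.937]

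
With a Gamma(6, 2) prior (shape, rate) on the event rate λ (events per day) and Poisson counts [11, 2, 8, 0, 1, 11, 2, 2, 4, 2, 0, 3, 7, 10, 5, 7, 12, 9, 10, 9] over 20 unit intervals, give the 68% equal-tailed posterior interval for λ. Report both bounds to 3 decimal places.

Posterior: Gamma(6+115, 2+20) = Gamma(121, 22) (shape, rate).
Equal-tailed 68% interval: Gamma(121, 22) quantiles at 0.16 and 0.84.
Posterior mean ≈ 5.500, SD ≈ 0.500; a Normal approximation gives roughly [5.003, 5.997].
Exact: lower = 5.003; upper = 5.996.

[5.003, 5.996]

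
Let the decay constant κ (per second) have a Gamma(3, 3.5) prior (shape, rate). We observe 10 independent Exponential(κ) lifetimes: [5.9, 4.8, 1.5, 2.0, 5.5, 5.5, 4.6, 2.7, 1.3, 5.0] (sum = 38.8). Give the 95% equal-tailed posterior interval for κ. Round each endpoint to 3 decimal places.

Posterior: Gamma(3+10, 3.5+38.8) = Gamma(13, 42.3) (shape, rate).
Equal-tailed 95% interval: Gamma(13, 42.3) quantiles at 0.025 and 0.975.
Posterior mean ≈ 0.307, SD ≈ 0.085; a Normal approximation gives roughly [0.140, 0.474].
Exact: lower = 0.164; upper = 0.496.

[0.164, 0.496]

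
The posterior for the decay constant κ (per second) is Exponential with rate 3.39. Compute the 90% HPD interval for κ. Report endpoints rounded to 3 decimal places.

The exponential density is strictly decreasing on [0, ∞), so the HPD interval is anchored at 0: [0, q] with P(κ ≤ q) = 0.90.
q = −ln(1 − 0.90) / 3.39 = 2.3026 / 3.39 = 0.679.

[0.000, 0.679]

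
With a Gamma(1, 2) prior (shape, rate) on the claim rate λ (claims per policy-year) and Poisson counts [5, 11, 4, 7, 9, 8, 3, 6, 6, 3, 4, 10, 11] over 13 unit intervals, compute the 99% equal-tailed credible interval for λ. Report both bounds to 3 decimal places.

[4.381, 7.602]

Posterior: Gamma(1+87, 2+13) = Gamma(88, 15) (shape, rate).
Equal-tailed 99% interval: Gamma(88, 15) quantiles at 0.005 and 0.995.
Posterior mean ≈ 5.867, SD ≈ 0.625; a Normal approximation gives roughly [4.256, 7.478].
Exact: lower = 4.381; upper = 7.602.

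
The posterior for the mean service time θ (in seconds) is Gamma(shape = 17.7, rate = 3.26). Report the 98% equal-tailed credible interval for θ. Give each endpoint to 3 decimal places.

[2.883, 8.873]

Posterior: Gamma(shape 17.7, rate 3.26).
Equal-tailed 98% interval: Gamma(17.7, 3.26) quantiles at 0.01 and 0.99.
Posterior mean ≈ 5.429, SD ≈ 1.291; a Normal approximation gives roughly [2.427, 8.432].
Exact: lower = 2.883; upper = 8.873.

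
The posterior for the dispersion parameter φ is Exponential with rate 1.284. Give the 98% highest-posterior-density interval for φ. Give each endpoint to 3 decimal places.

The exponential density is strictly decreasing on [0, ∞), so the HPD interval is anchored at 0: [0, q] with P(φ ≤ q) = 0.98.
q = −ln(1 − 0.98) / 1.284 = 3.9120 / 1.284 = 3.047.

[0.000, 3.047]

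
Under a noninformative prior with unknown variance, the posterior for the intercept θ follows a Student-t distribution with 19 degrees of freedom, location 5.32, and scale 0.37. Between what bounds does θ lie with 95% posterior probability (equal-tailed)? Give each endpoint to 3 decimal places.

[4.546, 6.094]

The t_19 distribution is symmetric; the 95% interval is 5.32 ± t·0.37 with t_{0.975,19} = 2.093.
Half-width: 2.093 × 0.37 = 0.774.
5.32 − 0.774 = 4.546; 5.32 + 0.774 = 6.094.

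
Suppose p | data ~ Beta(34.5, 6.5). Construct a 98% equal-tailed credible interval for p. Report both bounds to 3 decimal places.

[0.689, 0.946]

Posterior: Beta(34.5, 6.5).
Equal-tailed 98% interval: the 0.01 and 0.99 quantiles of Beta(34.5, 6.5).
Posterior mean ≈ 0.841, SD ≈ 0.056; a Normal approximation gives roughly [0.710, 0.973].
Exact: F⁻¹(0.01) = 0.689; F⁻¹(0.99) = 0.946.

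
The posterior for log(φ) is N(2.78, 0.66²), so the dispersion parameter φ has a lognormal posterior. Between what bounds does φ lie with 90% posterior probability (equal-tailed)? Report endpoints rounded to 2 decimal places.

[5.44, 47.73]

On the log scale the 90% interval is 2.78 ± 1.645 × 0.66 = [1.6944, 3.8656].
Exponentiate: [e^1.6944, e^3.8656] = [5.44, 47.73].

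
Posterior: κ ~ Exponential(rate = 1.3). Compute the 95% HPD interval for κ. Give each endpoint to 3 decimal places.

The exponential density is strictly decreasing on [0, ∞), so the HPD interval is anchored at 0: [0, q] with P(κ ≤ q) = 0.95.
q = −ln(1 − 0.95) / 1.3 = 2.9957 / 1.3 = 2.304.

[0.000, 2.304]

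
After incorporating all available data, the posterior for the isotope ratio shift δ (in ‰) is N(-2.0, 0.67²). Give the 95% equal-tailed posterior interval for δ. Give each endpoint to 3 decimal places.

The posterior is symmetric, so the 95% equal-tailed interval is δ = -2.0 ± z·0.67 with z = 1.960.
Half-width: 1.960 × 0.67 = 1.313.
-2.0 − 1.313 = -3.313; -2.0 + 1.313 = -0.687.

[-3.313, -0.687]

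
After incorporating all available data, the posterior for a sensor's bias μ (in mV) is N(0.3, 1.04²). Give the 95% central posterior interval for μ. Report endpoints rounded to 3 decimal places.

[-1.738, 2.338]

The posterior is symmetric, so the 95% equal-tailed interval is μ = 0.3 ± z·1.04 with z = 1.960.
Half-width: 1.960 × 1.04 = 2.038.
0.3 − 2.038 = -1.738; 0.3 + 2.038 = 2.338.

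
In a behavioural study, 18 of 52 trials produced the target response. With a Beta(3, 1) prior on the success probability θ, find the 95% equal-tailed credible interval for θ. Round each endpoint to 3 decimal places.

Posterior: Beta(3+18, 1+34) = Beta(21, 35).
Equal-tailed 95% interval: the 0.025 and 0.975 quantiles of Beta(21, 35).
Posterior mean ≈ 0.375, SD ≈ 0.064; a Normal approximation gives roughly [0.249, 0.501].
Exact: F⁻¹(0.025) = 0.254; F⁻¹(0.975) = 0.504.

[0.254, 0.504]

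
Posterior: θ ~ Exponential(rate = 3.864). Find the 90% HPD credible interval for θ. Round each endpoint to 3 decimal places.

[0.000, 0.596]

The exponential density is strictly decreasing on [0, ∞), so the HPD interval is anchored at 0: [0, q] with P(θ ≤ q) = 0.90.
q = −ln(1 − 0.90) / 3.864 = 2.3026 / 3.864 = 0.596.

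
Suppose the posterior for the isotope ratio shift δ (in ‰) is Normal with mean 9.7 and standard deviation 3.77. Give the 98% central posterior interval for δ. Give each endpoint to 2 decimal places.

[0.93, 18.47]

The posterior is symmetric, so the 98% equal-tailed interval is δ = 9.7 ± z·3.77 with z = 2.326.
Half-width: 2.326 × 3.77 = 8.77.
9.7 − 8.77 = 0.93; 9.7 + 8.77 = 18.47.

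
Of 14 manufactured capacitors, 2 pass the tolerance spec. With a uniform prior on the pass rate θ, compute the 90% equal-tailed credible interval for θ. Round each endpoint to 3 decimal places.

[0.057, 0.363]

Posterior: Beta(1+2, 1+12) = Beta(3, 13).
Equal-tailed 90% interval: the 0.05 and 0.95 quantiles of Beta(3, 13).
Posterior mean ≈ 0.188, SD ≈ 0.095; a Normal approximation gives roughly [0.032, 0.343].
Exact: F⁻¹(0.05) = 0.057; F⁻¹(0.95) = 0.363.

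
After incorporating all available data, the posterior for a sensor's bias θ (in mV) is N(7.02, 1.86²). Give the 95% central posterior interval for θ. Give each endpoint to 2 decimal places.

[3.37, 10.67]

The posterior is symmetric, so the 95% equal-tailed interval is θ = 7.02 ± z·1.86 with z = 1.960.
Half-width: 1.960 × 1.86 = 3.65.
7.02 − 3.65 = 3.37; 7.02 + 3.65 = 10.67.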